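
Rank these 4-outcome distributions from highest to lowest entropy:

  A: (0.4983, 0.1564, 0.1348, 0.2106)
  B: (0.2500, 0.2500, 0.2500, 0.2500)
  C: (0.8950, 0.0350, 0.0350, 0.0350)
B > A > C

Key insight: Entropy is maximized by uniform distributions and minimized by concentrated distributions.

- Uniform distributions have maximum entropy log₂(4) = 2.0000 bits
- The more "peaked" or concentrated a distribution, the lower its entropy

Entropies:
  H(A) = 1.7823 bits
  H(B) = 2.0000 bits
  H(C) = 0.6511 bits

Ranking: B > A > C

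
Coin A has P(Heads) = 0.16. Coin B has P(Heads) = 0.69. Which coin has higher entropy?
B

For binary distributions, entropy is maximized at p=0.5 and decreases as p moves toward 0 or 1.

H(A) = H(0.16) = 0.6343 bits
H(B) = H(0.69) = 0.8932 bits

Distribution B (p=0.69) is closer to uniform (p=0.5), so it has higher entropy.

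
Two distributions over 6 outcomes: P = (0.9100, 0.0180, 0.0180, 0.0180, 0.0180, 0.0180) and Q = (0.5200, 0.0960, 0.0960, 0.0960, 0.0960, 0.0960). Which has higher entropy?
Q

P is highly concentrated on one outcome (91%), making it nearly deterministic. Q spreads its mass more evenly (max 52%). The more spread-out distribution has higher entropy: H(P) ≈ 0.645 bits, H(Q) ≈ 2.113 bits.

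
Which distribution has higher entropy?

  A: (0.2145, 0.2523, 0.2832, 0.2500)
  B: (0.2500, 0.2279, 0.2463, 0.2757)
B

Both distributions are close to uniform, making this a harder comparison.

H(A) = 1.9931 bits
H(B) = 1.9967 bits

The distribution closer to uniform has higher entropy.
Answer: B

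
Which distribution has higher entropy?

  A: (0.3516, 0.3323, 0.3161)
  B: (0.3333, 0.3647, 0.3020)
A

Both distributions are close to uniform, making this a harder comparison.

H(A) = 1.5836 bits
H(B) = 1.5807 bits

The distribution closer to uniform has higher entropy.
Answer: A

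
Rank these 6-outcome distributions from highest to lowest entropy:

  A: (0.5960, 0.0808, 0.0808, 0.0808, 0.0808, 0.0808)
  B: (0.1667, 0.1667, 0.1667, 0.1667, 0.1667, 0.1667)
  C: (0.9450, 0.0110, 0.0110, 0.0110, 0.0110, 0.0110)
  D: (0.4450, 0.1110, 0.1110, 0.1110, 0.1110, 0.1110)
B > D > A > C

Key insight: Entropy is maximized by uniform distributions and minimized by concentrated distributions.

Entropies:
  H(A) = 1.9113 bits
  H(B) = 2.5850 bits
  H(C) = 0.4350 bits
  H(D) = 2.2799 bits

Ranking: B > D > A > C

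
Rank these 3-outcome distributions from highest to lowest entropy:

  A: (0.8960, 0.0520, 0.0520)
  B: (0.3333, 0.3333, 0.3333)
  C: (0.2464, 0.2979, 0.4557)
B > C > A

Key insight: Entropy is maximized by uniform distributions and minimized by concentrated distributions.

- Uniform distributions have maximum entropy log₂(3) = 1.5850 bits
- The more "peaked" or concentrated a distribution, the lower its entropy

Entropies:
  H(A) = 0.5855 bits
  H(B) = 1.5850 bits
  H(C) = 1.5351 bits

Ranking: B > C > A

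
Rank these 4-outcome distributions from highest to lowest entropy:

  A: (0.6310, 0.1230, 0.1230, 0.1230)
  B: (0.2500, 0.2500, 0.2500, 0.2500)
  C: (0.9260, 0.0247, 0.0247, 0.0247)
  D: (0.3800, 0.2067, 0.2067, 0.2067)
B > D > A > C

Key insight: Entropy is maximized by uniform distributions and minimized by concentrated distributions.

Entropies:
  H(A) = 1.5348 bits
  H(B) = 2.0000 bits
  H(C) = 0.4980 bits
  H(D) = 1.9407 bits

Ranking: B > D > A > C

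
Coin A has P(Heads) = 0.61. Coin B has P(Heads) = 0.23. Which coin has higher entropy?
A

For binary distributions, entropy is maximized at p=0.5 and decreases as p moves toward 0 or 1.

H(A) = H(0.61) = 0.9648 bits
H(B) = H(0.23) = 0.7780 bits

Distribution A (p=0.61) is closer to uniform (p=0.5), so it has higher entropy.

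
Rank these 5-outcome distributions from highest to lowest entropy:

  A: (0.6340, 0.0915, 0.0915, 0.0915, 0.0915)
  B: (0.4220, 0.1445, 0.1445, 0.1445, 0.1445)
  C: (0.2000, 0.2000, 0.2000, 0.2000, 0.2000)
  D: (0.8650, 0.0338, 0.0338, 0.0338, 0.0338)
C > B > A > D

Key insight: Entropy is maximized by uniform distributions and minimized by concentrated distributions.

Entropies:
  H(A) = 1.6796 bits
  H(B) = 2.1384 bits
  H(C) = 2.3219 bits
  H(D) = 0.8410 bits

Ranking: C > B > A > D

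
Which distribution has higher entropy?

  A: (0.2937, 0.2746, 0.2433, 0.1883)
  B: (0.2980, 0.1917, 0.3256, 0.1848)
A

Both distributions are close to uniform, making this a harder comparison.

H(A) = 1.9809 bits
H(B) = 1.9546 bits

The distribution closer to uniform has higher entropy.
Answer: A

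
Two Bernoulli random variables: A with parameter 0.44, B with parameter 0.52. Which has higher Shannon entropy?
B

For binary distributions, entropy is maximized at p=0.5 and decreases as p moves toward 0 or 1.

H(A) = H(0.44) = 0.9896 bits
H(B) = H(0.52) = 0.9988 bits

Distribution B (p=0.52) is closer to uniform (p=0.5), so it has higher entropy.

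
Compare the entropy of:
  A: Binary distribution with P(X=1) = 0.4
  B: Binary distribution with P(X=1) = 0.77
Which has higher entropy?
A

For binary distributions, entropy is maximized at p=0.5 and decreases as p moves toward 0 or 1.

H(A) = H(0.4) = 0.9710 bits
H(B) = H(0.77) = 0.7780 bits

Distribution A (p=0.4) is closer to uniform (p=0.5), so it has higher entropy.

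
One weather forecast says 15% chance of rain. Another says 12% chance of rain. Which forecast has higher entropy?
15% forecast

Treat each forecast as a Bernoulli distribution. Binary entropy is maximized at p=0.5 and falls off symmetrically toward 0 or 1. The 15% forecast is closer to 50%, so it is more uncertain. H(15%) ≈ 0.610 bits, H(12%) ≈ 0.529 bits.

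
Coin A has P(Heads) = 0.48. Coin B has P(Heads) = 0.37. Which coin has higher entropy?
A

For binary distributions, entropy is maximized at p=0.5 and decreases as p moves toward 0 or 1.

H(A) = H(0.48) = 0.9988 bits
H(B) = H(0.37) = 0.9507 bits

Distribution A (p=0.48) is closer to uniform (p=0.5), so it has higher entropy.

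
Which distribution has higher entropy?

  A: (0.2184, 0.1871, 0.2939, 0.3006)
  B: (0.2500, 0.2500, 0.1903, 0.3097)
B

Both distributions are close to uniform, making this a harder comparison.

H(A) = 1.9723 bits
H(B) = 1.9792 bits

The distribution closer to uniform has higher entropy.
Answer: B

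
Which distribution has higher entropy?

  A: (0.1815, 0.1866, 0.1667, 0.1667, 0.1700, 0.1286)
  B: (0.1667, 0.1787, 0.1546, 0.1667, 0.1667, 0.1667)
B

Both distributions are close to uniform, making this a harder comparison.

H(A) = 2.5755 bits
H(B) = 2.5837 bits

The distribution closer to uniform has higher entropy.
Answer: B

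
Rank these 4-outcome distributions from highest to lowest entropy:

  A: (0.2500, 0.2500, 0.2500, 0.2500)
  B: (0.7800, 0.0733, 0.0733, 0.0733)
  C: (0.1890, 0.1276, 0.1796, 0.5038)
A > C > B

Key insight: Entropy is maximized by uniform distributions and minimized by concentrated distributions.

- Uniform distributions have maximum entropy log₂(4) = 2.0000 bits
- The more "peaked" or concentrated a distribution, the lower its entropy

Entropies:
  H(A) = 2.0000 bits
  H(B) = 1.1089 bits
  H(C) = 1.7765 bits

Ranking: A > C > B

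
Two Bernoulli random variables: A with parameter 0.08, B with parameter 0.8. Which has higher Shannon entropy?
B

For binary distributions, entropy is maximized at p=0.5 and decreases as p moves toward 0 or 1.

H(A) = H(0.08) = 0.4022 bits
H(B) = H(0.8) = 0.7219 bits

Distribution B (p=0.8) is closer to uniform (p=0.5), so it has higher entropy.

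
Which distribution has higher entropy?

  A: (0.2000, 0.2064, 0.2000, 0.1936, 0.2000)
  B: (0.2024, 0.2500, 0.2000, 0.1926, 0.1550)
A

Both distributions are close to uniform, making this a harder comparison.

H(A) = 2.3216 bits
H(B) = 2.3054 bits

The distribution closer to uniform has higher entropy.
Answer: A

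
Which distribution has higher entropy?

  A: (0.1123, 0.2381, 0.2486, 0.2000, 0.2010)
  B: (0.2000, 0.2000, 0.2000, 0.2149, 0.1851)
B

Both distributions are close to uniform, making this a harder comparison.

H(A) = 2.2761 bits
H(B) = 2.3203 bits

The distribution closer to uniform has higher entropy.
Answer: B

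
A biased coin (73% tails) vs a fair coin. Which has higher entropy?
Fair coin

The fair coin is uniform (p=0.5), maximizing binary entropy at 1 bit. The biased coin has H(0.73) ≈ 0.841 bits — its outcome is more predictable, so its entropy is lower.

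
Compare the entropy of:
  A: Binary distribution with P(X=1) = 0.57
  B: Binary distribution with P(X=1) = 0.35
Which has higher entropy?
A

For binary distributions, entropy is maximized at p=0.5 and decreases as p moves toward 0 or 1.

H(A) = H(0.57) = 0.9858 bits
H(B) = H(0.35) = 0.9341 bits

Distribution A (p=0.57) is closer to uniform (p=0.5), so it has higher entropy.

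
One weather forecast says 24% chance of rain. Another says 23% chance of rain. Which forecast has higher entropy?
24% forecast

Treat each forecast as a Bernoulli distribution. Binary entropy is maximized at p=0.5 and falls off symmetrically toward 0 or 1. The 24% forecast is closer to 50%, so it is more uncertain. H(24%) ≈ 0.795 bits, H(23%) ≈ 0.778 bits.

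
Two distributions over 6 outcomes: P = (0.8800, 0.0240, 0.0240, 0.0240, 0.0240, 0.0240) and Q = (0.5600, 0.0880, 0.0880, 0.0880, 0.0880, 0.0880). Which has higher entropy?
Q

P is highly concentrated on one outcome (88%), making it nearly deterministic. Q spreads its mass more evenly (max 56%). The more spread-out distribution has higher entropy: H(P) ≈ 0.808 bits, H(Q) ≈ 2.011 bits.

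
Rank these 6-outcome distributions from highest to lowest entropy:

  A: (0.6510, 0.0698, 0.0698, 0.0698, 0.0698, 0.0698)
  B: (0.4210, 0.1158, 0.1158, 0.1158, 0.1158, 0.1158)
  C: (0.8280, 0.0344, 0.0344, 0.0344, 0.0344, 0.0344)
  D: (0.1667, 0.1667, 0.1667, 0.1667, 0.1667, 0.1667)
D > B > A > C

Key insight: Entropy is maximized by uniform distributions and minimized by concentrated distributions.

Entropies:
  H(A) = 1.7435 bits
  H(B) = 2.3263 bits
  H(C) = 1.0616 bits
  H(D) = 2.5850 bits

Ranking: D > B > A > C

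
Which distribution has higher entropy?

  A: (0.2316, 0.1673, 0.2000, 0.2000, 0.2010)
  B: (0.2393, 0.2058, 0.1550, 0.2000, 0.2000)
A

Both distributions are close to uniform, making this a harder comparison.

H(A) = 2.3144 bits
H(B) = 2.3086 bits

The distribution closer to uniform has higher entropy.
Answer: A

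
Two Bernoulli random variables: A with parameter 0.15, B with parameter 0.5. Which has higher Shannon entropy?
B

For binary distributions, entropy is maximized at p=0.5 and decreases as p moves toward 0 or 1.

H(A) = H(0.15) = 0.6098 bits
H(B) = H(0.5) = 1.0000 bits

Distribution B (p=0.5) is closer to uniform (p=0.5), so it has higher entropy.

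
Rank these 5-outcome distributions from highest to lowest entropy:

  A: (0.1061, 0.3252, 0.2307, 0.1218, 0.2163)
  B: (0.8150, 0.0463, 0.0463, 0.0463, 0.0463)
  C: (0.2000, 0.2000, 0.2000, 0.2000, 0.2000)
C > A > B

Key insight: Entropy is maximized by uniform distributions and minimized by concentrated distributions.

- Uniform distributions have maximum entropy log₂(5) = 2.3219 bits
- The more "peaked" or concentrated a distribution, the lower its entropy

Entropies:
  H(A) = 2.2062 bits
  H(B) = 1.0609 bits
  H(C) = 2.3219 bits

Ranking: C > A > B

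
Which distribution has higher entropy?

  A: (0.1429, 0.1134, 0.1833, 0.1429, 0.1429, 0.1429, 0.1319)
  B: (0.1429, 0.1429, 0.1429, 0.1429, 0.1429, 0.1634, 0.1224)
B

Both distributions are close to uniform, making this a harder comparison.

H(A) = 2.7944 bits
H(B) = 2.8031 bits

The distribution closer to uniform has higher entropy.
Answer: B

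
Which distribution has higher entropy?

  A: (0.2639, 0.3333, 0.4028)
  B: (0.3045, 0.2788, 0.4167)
A

Both distributions are close to uniform, making this a harder comparison.

H(A) = 1.5639 bits
H(B) = 1.5624 bits

The distribution closer to uniform has higher entropy.
Answer: A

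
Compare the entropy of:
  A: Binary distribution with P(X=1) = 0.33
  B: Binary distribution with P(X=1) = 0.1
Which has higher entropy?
A

For binary distributions, entropy is maximized at p=0.5 and decreases as p moves toward 0 or 1.

H(A) = H(0.33) = 0.9149 bits
H(B) = H(0.1) = 0.4690 bits

Distribution A (p=0.33) is closer to uniform (p=0.5), so it has higher entropy.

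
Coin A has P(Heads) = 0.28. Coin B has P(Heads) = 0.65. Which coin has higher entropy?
B

For binary distributions, entropy is maximized at p=0.5 and decreases as p moves toward 0 or 1.

H(A) = H(0.28) = 0.8555 bits
H(B) = H(0.65) = 0.9341 bits

Distribution B (p=0.65) is closer to uniform (p=0.5), so it has higher entropy.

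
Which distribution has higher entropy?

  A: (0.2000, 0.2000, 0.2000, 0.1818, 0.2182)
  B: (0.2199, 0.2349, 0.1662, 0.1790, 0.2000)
A

Both distributions are close to uniform, making this a harder comparison.

H(A) = 2.3195 bits
H(B) = 2.3104 bits

The distribution closer to uniform has higher entropy.
Answer: A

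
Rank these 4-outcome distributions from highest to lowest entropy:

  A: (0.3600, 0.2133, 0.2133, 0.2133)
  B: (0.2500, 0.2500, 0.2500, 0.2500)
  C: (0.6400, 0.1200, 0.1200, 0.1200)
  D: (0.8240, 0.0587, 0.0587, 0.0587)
B > A > C > D

Key insight: Entropy is maximized by uniform distributions and minimized by concentrated distributions.

Entropies:
  H(A) = 1.9571 bits
  H(B) = 2.0000 bits
  H(C) = 1.5133 bits
  H(D) = 0.9502 bits

Ranking: B > A > C > D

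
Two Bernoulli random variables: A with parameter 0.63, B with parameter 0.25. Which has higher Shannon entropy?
A

For binary distributions, entropy is maximized at p=0.5 and decreases as p moves toward 0 or 1.

H(A) = H(0.63) = 0.9507 bits
H(B) = H(0.25) = 0.8113 bits

Distribution A (p=0.63) is closer to uniform (p=0.5), so it has higher entropy.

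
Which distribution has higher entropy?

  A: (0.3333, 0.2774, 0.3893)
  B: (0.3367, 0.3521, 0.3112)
B

Both distributions are close to uniform, making this a harder comparison.

H(A) = 1.5713 bits
H(B) = 1.5831 bits

The distribution closer to uniform has higher entropy.
Answer: B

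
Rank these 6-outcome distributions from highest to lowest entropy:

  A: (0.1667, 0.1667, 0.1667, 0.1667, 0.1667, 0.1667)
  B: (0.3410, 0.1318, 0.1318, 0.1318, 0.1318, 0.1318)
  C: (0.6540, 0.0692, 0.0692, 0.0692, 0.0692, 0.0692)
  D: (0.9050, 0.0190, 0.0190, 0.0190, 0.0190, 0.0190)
A > B > C > D

Key insight: Entropy is maximized by uniform distributions and minimized by concentrated distributions.

Entropies:
  H(A) = 2.5850 bits
  H(B) = 2.4559 bits
  H(C) = 1.7338 bits
  H(D) = 0.6735 bits

Ranking: A > B > C > D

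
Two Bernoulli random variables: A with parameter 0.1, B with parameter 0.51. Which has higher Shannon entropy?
B

For binary distributions, entropy is maximized at p=0.5 and decreases as p moves toward 0 or 1.

H(A) = H(0.1) = 0.4690 bits
H(B) = H(0.51) = 0.9997 bits

Distribution B (p=0.51) is closer to uniform (p=0.5), so it has higher entropy.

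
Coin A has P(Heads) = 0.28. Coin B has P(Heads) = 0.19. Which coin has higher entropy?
A

For binary distributions, entropy is maximized at p=0.5 and decreases as p moves toward 0 or 1.

H(A) = H(0.28) = 0.8555 bits
H(B) = H(0.19) = 0.7015 bits

Distribution A (p=0.28) is closer to uniform (p=0.5), so it has higher entropy.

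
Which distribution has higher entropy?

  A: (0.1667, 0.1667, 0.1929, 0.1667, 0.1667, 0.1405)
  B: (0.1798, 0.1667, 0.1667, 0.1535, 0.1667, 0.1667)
B

Both distributions are close to uniform, making this a harder comparison.

H(A) = 2.5790 bits
H(B) = 2.5835 bits

The distribution closer to uniform has higher entropy.
Answer: B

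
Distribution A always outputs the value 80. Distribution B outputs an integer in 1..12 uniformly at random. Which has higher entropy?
B

A is deterministic, so H(A) = 0. B is uniform over 12 outcomes, so H(B) = log₂(12) = 3.585 bits. Any distribution with genuine randomness has higher entropy than a deterministic one.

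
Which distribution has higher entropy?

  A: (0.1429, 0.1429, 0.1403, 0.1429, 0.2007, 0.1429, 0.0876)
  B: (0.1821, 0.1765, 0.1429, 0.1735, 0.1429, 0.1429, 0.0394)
A

Both distributions are close to uniform, making this a harder comparison.

H(A) = 2.7744 bits
H(B) = 2.7143 bits

The distribution closer to uniform has higher entropy.
Answer: A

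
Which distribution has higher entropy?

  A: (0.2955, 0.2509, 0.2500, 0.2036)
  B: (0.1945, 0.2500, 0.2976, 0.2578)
A

Both distributions are close to uniform, making this a harder comparison.

H(A) = 1.9877 bits
H(B) = 1.9840 bits

The distribution closer to uniform has higher entropy.
Answer: A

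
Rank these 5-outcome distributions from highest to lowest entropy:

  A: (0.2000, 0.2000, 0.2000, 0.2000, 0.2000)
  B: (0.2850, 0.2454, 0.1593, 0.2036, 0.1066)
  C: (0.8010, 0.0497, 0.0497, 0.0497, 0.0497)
A > B > C

Key insight: Entropy is maximized by uniform distributions and minimized by concentrated distributions.

- Uniform distributions have maximum entropy log₂(5) = 2.3219 bits
- The more "peaked" or concentrated a distribution, the lower its entropy

Entropies:
  H(A) = 2.3219 bits
  H(B) = 2.2476 bits
  H(C) = 1.1179 bits

Ranking: A > B > C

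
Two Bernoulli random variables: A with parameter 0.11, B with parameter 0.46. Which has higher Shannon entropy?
B

For binary distributions, entropy is maximized at p=0.5 and decreases as p moves toward 0 or 1.

H(A) = H(0.11) = 0.4999 bits
H(B) = H(0.46) = 0.9954 bits

Distribution B (p=0.46) is closer to uniform (p=0.5), so it has higher entropy.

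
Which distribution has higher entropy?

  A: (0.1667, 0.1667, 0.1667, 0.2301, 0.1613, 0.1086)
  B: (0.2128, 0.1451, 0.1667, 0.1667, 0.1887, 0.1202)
B

Both distributions are close to uniform, making this a harder comparison.

H(A) = 2.5526 bits
H(B) = 2.5620 bits

The distribution closer to uniform has higher entropy.
Answer: B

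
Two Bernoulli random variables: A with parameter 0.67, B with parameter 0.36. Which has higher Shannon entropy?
B

For binary distributions, entropy is maximized at p=0.5 and decreases as p moves toward 0 or 1.

H(A) = H(0.67) = 0.9149 bits
H(B) = H(0.36) = 0.9427 bits

Distribution B (p=0.36) is closer to uniform (p=0.5), so it has higher entropy.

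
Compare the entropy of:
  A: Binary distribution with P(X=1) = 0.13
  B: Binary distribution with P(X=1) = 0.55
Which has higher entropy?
B

For binary distributions, entropy is maximized at p=0.5 and decreases as p moves toward 0 or 1.

H(A) = H(0.13) = 0.5574 bits
H(B) = H(0.55) = 0.9928 bits

Distribution B (p=0.55) is closer to uniform (p=0.5), so it has higher entropy.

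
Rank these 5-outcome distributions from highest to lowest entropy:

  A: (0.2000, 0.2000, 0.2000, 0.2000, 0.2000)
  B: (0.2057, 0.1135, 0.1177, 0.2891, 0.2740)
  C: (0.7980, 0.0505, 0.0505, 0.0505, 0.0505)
A > B > C

Key insight: Entropy is maximized by uniform distributions and minimized by concentrated distributions.

- Uniform distributions have maximum entropy log₂(5) = 2.3219 bits
- The more "peaked" or concentrated a distribution, the lower its entropy

Entropies:
  H(A) = 2.3219 bits
  H(B) = 2.2183 bits
  H(C) = 1.1299 bits

Ranking: A > B > C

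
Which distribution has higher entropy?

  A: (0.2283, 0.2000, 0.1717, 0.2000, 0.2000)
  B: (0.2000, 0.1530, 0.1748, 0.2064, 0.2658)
A

Both distributions are close to uniform, making this a harder comparison.

H(A) = 2.3161 bits
H(B) = 2.2966 bits

The distribution closer to uniform has higher entropy.
Answer: A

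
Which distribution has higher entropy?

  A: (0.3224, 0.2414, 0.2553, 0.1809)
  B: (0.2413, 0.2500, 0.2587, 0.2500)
B

Both distributions are close to uniform, making this a harder comparison.

H(A) = 1.9706 bits
H(B) = 1.9996 bits

The distribution closer to uniform has higher entropy.
Answer: B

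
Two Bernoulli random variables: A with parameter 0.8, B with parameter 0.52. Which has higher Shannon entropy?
B

For binary distributions, entropy is maximized at p=0.5 and decreases as p moves toward 0 or 1.

H(A) = H(0.8) = 0.7219 bits
H(B) = H(0.52) = 0.9988 bits

Distribution B (p=0.52) is closer to uniform (p=0.5), so it has higher entropy.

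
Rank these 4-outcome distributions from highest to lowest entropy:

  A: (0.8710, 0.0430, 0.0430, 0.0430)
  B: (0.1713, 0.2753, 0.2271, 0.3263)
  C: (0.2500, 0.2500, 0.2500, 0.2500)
C > B > A

Key insight: Entropy is maximized by uniform distributions and minimized by concentrated distributions.

- Uniform distributions have maximum entropy log₂(4) = 2.0000 bits
- The more "peaked" or concentrated a distribution, the lower its entropy

Entropies:
  H(A) = 0.7591 bits
  H(B) = 1.9612 bits
  H(C) = 2.0000 bits

Ranking: C > B > A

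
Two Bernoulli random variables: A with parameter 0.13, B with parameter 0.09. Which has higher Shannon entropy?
A

For binary distributions, entropy is maximized at p=0.5 and decreases as p moves toward 0 or 1.

H(A) = H(0.13) = 0.5574 bits
H(B) = H(0.09) = 0.4365 bits

Distribution A (p=0.13) is closer to uniform (p=0.5), so it has higher entropy.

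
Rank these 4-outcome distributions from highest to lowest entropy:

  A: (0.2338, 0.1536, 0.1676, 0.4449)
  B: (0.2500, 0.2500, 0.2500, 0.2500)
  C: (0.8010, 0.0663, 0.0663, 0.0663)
B > A > C

Key insight: Entropy is maximized by uniform distributions and minimized by concentrated distributions.

- Uniform distributions have maximum entropy log₂(4) = 2.0000 bits
- The more "peaked" or concentrated a distribution, the lower its entropy

Entropies:
  H(A) = 1.8571 bits
  H(B) = 2.0000 bits
  H(C) = 1.0353 bits

Ranking: B > A > C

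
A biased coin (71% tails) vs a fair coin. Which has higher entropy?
Fair coin

The fair coin is uniform (p=0.5), maximizing binary entropy at 1 bit. The biased coin has H(0.71) ≈ 0.869 bits — its outcome is more predictable, so its entropy is lower.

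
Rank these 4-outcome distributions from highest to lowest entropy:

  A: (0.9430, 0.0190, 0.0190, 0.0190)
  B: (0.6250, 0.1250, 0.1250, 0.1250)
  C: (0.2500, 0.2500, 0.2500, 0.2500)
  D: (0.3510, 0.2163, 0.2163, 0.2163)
C > D > B > A

Key insight: Entropy is maximized by uniform distributions and minimized by concentrated distributions.

Entropies:
  H(A) = 0.4058 bits
  H(B) = 1.5488 bits
  H(C) = 2.0000 bits
  H(D) = 1.9636 bits

Ranking: C > D > B > A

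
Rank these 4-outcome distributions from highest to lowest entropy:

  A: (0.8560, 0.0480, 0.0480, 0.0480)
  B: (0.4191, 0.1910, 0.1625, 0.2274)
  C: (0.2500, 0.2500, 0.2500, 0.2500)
C > B > A

Key insight: Entropy is maximized by uniform distributions and minimized by concentrated distributions.

- Uniform distributions have maximum entropy log₂(4) = 2.0000 bits
- The more "peaked" or concentrated a distribution, the lower its entropy

Entropies:
  H(A) = 0.8229 bits
  H(B) = 1.8939 bits
  H(C) = 2.0000 bits

Ranking: C > B > A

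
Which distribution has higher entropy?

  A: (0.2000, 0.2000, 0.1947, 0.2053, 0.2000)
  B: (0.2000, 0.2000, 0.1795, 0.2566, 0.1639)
A

Both distributions are close to uniform, making this a harder comparison.

H(A) = 2.3217 bits
H(B) = 2.3048 bits

The distribution closer to uniform has higher entropy.
Answer: A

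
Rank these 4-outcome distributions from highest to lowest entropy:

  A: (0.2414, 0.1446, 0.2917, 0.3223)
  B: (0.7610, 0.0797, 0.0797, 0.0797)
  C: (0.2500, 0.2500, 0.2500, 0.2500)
C > A > B

Key insight: Entropy is maximized by uniform distributions and minimized by concentrated distributions.

- Uniform distributions have maximum entropy log₂(4) = 2.0000 bits
- The more "peaked" or concentrated a distribution, the lower its entropy

Entropies:
  H(A) = 1.9434 bits
  H(B) = 1.1722 bits
  H(C) = 2.0000 bits

Ranking: C > A > B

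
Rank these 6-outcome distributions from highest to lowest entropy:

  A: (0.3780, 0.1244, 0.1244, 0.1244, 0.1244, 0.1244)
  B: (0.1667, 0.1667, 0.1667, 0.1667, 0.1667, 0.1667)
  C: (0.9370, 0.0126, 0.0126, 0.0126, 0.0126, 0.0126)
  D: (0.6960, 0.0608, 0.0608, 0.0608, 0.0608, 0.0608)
B > A > D > C

Key insight: Entropy is maximized by uniform distributions and minimized by concentrated distributions.

Entropies:
  H(A) = 2.4009 bits
  H(B) = 2.5850 bits
  H(C) = 0.4855 bits
  H(D) = 1.5920 bits

Ranking: B > A > D > C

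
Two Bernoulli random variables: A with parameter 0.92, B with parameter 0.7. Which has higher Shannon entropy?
B

For binary distributions, entropy is maximized at p=0.5 and decreases as p moves toward 0 or 1.

H(A) = H(0.92) = 0.4022 bits
H(B) = H(0.7) = 0.8813 bits

Distribution B (p=0.7) is closer to uniform (p=0.5), so it has higher entropy.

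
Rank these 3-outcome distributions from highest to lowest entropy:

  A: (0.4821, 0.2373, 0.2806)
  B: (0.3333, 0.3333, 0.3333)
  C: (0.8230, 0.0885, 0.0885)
B > A > C

Key insight: Entropy is maximized by uniform distributions and minimized by concentrated distributions.

- Uniform distributions have maximum entropy log₂(3) = 1.5850 bits
- The more "peaked" or concentrated a distribution, the lower its entropy

Entropies:
  H(A) = 1.5143 bits
  H(B) = 1.5850 bits
  H(C) = 0.8505 bits

Ranking: B > A > C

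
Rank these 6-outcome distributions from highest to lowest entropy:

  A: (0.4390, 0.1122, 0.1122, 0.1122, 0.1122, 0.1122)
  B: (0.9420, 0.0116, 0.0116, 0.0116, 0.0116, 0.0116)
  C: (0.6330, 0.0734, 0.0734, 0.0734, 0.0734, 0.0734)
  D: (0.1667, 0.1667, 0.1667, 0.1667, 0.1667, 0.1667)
D > A > C > B

Key insight: Entropy is maximized by uniform distributions and minimized by concentrated distributions.

Entropies:
  H(A) = 2.2918 bits
  H(B) = 0.4541 bits
  H(C) = 1.8005 bits
  H(D) = 2.5850 bits

Ranking: D > A > C > B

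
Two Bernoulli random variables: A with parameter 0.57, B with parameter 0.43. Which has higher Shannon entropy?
Equal

For binary distributions, entropy is maximized at p=0.5 and decreases as p moves toward 0 or 1.

H(A) = H(0.57) = 0.9858 bits
H(B) = H(0.43) = 0.9858 bits

Both distributions are equally far from uniform (|0.57-0.5| = |0.43-0.5|), so they have the same entropy.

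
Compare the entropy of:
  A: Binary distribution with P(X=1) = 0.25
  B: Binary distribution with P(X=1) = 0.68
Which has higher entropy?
B

For binary distributions, entropy is maximized at p=0.5 and decreases as p moves toward 0 or 1.

H(A) = H(0.25) = 0.8113 bits
H(B) = H(0.68) = 0.9044 bits

Distribution B (p=0.68) is closer to uniform (p=0.5), so it has higher entropy.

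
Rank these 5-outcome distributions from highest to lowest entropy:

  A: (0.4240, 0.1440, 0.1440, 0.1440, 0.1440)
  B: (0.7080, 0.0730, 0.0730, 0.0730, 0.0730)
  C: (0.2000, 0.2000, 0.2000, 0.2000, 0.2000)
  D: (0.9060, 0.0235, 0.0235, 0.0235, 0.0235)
C > A > B > D

Key insight: Entropy is maximized by uniform distributions and minimized by concentrated distributions.

Entropies:
  H(A) = 2.1353 bits
  H(B) = 1.4553 bits
  H(C) = 2.3219 bits
  H(D) = 0.6377 bits

Ranking: C > A > B > D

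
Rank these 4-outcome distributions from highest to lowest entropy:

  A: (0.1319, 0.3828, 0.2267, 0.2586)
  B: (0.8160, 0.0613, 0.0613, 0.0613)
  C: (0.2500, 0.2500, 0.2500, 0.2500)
C > A > B

Key insight: Entropy is maximized by uniform distributions and minimized by concentrated distributions.

- Uniform distributions have maximum entropy log₂(4) = 2.0000 bits
- The more "peaked" or concentrated a distribution, the lower its entropy

Entropies:
  H(A) = 1.9058 bits
  H(B) = 0.9804 bits
  H(C) = 2.0000 bits

Ranking: C > A > B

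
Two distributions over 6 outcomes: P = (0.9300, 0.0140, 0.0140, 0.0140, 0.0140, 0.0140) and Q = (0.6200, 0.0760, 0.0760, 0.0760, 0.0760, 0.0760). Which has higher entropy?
Q

P is highly concentrated on one outcome (93%), making it nearly deterministic. Q spreads its mass more evenly (max 62%). The more spread-out distribution has higher entropy: H(P) ≈ 0.528 bits, H(Q) ≈ 1.840 bits.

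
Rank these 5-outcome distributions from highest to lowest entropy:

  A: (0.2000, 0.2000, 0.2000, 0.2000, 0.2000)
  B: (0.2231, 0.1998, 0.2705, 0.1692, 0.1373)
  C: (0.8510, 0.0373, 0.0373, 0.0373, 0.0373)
A > B > C

Key insight: Entropy is maximized by uniform distributions and minimized by concentrated distributions.

- Uniform distributions have maximum entropy log₂(5) = 2.3219 bits
- The more "peaked" or concentrated a distribution, the lower its entropy

Entropies:
  H(A) = 2.3219 bits
  H(B) = 2.2844 bits
  H(C) = 0.9053 bits

Ranking: A > B > C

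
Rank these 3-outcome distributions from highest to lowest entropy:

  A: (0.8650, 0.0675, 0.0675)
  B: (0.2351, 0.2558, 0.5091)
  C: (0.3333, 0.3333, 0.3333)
C > B > A

Key insight: Entropy is maximized by uniform distributions and minimized by concentrated distributions.

- Uniform distributions have maximum entropy log₂(3) = 1.5850 bits
- The more "peaked" or concentrated a distribution, the lower its entropy

Entropies:
  H(A) = 0.7060 bits
  H(B) = 1.4900 bits
  H(C) = 1.5850 bits

Ranking: C > B > A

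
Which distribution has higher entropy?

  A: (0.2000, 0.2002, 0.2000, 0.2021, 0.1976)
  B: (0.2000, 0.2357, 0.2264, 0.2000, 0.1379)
A

Both distributions are close to uniform, making this a harder comparison.

H(A) = 2.3219 bits
H(B) = 2.2996 bits

The distribution closer to uniform has higher entropy.
Answer: A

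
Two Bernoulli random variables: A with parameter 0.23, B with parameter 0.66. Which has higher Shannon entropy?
B

For binary distributions, entropy is maximized at p=0.5 and decreases as p moves toward 0 or 1.

H(A) = H(0.23) = 0.7780 bits
H(B) = H(0.66) = 0.9248 bits

Distribution B (p=0.66) is closer to uniform (p=0.5), so it has higher entropy.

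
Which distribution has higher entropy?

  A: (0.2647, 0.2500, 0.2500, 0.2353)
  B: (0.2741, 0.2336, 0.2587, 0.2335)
A

Both distributions are close to uniform, making this a harder comparison.

H(A) = 1.9988 bits
H(B) = 1.9966 bits

The distribution closer to uniform has higher entropy.
Answer: A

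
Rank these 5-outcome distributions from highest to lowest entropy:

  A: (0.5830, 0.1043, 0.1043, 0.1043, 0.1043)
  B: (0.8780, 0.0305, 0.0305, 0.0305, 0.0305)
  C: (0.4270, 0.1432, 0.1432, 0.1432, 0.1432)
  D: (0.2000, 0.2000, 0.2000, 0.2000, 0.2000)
D > C > A > B

Key insight: Entropy is maximized by uniform distributions and minimized by concentrated distributions.

Entropies:
  H(A) = 1.8140 bits
  H(B) = 0.7791 bits
  H(C) = 2.1306 bits
  H(D) = 2.3219 bits

Ranking: D > C > A > B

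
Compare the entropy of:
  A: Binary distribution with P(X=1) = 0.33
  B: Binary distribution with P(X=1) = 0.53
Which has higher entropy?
B

For binary distributions, entropy is maximized at p=0.5 and decreases as p moves toward 0 or 1.

H(A) = H(0.33) = 0.9149 bits
H(B) = H(0.53) = 0.9974 bits

Distribution B (p=0.53) is closer to uniform (p=0.5), so it has higher entropy.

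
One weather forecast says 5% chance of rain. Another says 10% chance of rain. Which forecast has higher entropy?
10% forecast

Treat each forecast as a Bernoulli distribution. Binary entropy is maximized at p=0.5 and falls off symmetrically toward 0 or 1. The 10% forecast is closer to 50%, so it is more uncertain. H(5%) ≈ 0.286 bits, H(10%) ≈ 0.469 bits.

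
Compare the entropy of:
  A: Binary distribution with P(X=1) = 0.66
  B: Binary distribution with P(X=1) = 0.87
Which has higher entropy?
A

For binary distributions, entropy is maximized at p=0.5 and decreases as p moves toward 0 or 1.

H(A) = H(0.66) = 0.9248 bits
H(B) = H(0.87) = 0.5574 bits

Distribution A (p=0.66) is closer to uniform (p=0.5), so it has higher entropy.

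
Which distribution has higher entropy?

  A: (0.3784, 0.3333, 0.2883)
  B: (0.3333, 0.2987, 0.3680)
B

Both distributions are close to uniform, making this a harder comparison.

H(A) = 1.5762 bits
H(B) = 1.5798 bits

The distribution closer to uniform has higher entropy.
Answer: B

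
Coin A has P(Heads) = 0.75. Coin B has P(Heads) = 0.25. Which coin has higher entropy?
Equal

For binary distributions, entropy is maximized at p=0.5 and decreases as p moves toward 0 or 1.

H(A) = H(0.75) = 0.8113 bits
H(B) = H(0.25) = 0.8113 bits

Both distributions are equally far from uniform (|0.75-0.5| = |0.25-0.5|), so they have the same entropy.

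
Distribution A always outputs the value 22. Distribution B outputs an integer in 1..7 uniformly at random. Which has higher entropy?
B

A is deterministic, so H(A) = 0. B is uniform over 7 outcomes, so H(B) = log₂(7) = 2.807 bits. Any distribution with genuine randomness has higher entropy than a deterministic one.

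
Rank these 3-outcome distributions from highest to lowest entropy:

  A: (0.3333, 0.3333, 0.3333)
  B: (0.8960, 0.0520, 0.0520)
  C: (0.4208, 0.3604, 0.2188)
A > C > B

Key insight: Entropy is maximized by uniform distributions and minimized by concentrated distributions.

- Uniform distributions have maximum entropy log₂(3) = 1.5850 bits
- The more "peaked" or concentrated a distribution, the lower its entropy

Entropies:
  H(A) = 1.5850 bits
  H(B) = 0.5855 bits
  H(C) = 1.5358 bits

Ranking: A > C > B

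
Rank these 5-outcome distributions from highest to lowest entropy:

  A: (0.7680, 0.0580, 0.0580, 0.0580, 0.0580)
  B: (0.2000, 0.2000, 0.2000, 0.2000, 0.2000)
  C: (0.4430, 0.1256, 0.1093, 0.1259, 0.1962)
B > C > A

Key insight: Entropy is maximized by uniform distributions and minimized by concentrated distributions.

- Uniform distributions have maximum entropy log₂(5) = 2.3219 bits
- The more "peaked" or concentrated a distribution, the lower its entropy

Entropies:
  H(A) = 1.2455 bits
  H(B) = 2.3219 bits
  H(C) = 2.0827 bits

Ranking: B > C > A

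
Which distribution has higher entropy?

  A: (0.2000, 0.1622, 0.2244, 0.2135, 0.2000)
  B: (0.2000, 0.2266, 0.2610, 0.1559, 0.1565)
A

Both distributions are close to uniform, making this a harder comparison.

H(A) = 2.3137 bits
H(B) = 2.2923 bits

The distribution closer to uniform has higher entropy.
Answer: A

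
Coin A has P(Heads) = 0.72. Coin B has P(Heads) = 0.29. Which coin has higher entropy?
B

For binary distributions, entropy is maximized at p=0.5 and decreases as p moves toward 0 or 1.

H(A) = H(0.72) = 0.8555 bits
H(B) = H(0.29) = 0.8687 bits

Distribution B (p=0.29) is closer to uniform (p=0.5), so it has higher entropy.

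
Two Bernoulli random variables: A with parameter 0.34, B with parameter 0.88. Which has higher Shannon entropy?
A

For binary distributions, entropy is maximized at p=0.5 and decreases as p moves toward 0 or 1.

H(A) = H(0.34) = 0.9248 bits
H(B) = H(0.88) = 0.5294 bits

Distribution A (p=0.34) is closer to uniform (p=0.5), so it has higher entropy.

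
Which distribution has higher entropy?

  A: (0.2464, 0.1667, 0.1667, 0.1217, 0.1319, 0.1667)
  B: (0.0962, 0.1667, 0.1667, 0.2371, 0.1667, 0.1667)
A

Both distributions are close to uniform, making this a harder comparison.

H(A) = 2.5457 bits
H(B) = 2.5406 bits

The distribution closer to uniform has higher entropy.
Answer: A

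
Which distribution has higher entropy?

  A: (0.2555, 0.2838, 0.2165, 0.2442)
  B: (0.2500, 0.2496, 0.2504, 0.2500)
B

Both distributions are close to uniform, making this a harder comparison.

H(A) = 1.9933 bits
H(B) = 2.0000 bits

The distribution closer to uniform has higher entropy.
Answer: B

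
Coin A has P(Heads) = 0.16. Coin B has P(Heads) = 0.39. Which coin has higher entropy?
B

For binary distributions, entropy is maximized at p=0.5 and decreases as p moves toward 0 or 1.

H(A) = H(0.16) = 0.6343 bits
H(B) = H(0.39) = 0.9648 bits

Distribution B (p=0.39) is closer to uniform (p=0.5), so it has higher entropy.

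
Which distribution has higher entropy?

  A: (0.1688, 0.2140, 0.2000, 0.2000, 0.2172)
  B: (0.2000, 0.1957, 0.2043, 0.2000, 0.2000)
B

Both distributions are close to uniform, making this a harder comparison.

H(A) = 2.3165 bits
H(B) = 2.3218 bits

The distribution closer to uniform has higher entropy.
Answer: B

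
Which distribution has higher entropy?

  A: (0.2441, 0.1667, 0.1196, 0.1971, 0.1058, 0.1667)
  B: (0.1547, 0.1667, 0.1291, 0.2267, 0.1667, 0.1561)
B

Both distributions are close to uniform, making this a harder comparison.

H(A) = 2.5294 bits
H(B) = 2.5632 bits

The distribution closer to uniform has higher entropy.
Answer: B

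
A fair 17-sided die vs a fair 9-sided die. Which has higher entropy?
17-sided die

Both are uniform distributions; for uniform over n outcomes, H = log₂(n). H(17-sided) = log₂(17) = 4.087 bits and H(9-sided) = log₂(9) = 3.170 bits. More outcomes in a uniform distribution means higher entropy.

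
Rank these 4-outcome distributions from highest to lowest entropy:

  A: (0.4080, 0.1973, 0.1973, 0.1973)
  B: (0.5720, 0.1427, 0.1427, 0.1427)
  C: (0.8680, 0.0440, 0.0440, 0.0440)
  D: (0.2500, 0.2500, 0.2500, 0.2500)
D > A > B > C

Key insight: Entropy is maximized by uniform distributions and minimized by concentrated distributions.

Entropies:
  H(A) = 1.9137 bits
  H(B) = 1.6634 bits
  H(C) = 0.7721 bits
  H(D) = 2.0000 bits

Ranking: D > A > B > C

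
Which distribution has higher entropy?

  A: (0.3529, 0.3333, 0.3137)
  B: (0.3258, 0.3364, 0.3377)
B

Both distributions are close to uniform, making this a harder comparison.

H(A) = 1.5833 bits
H(B) = 1.5848 bits

The distribution closer to uniform has higher entropy.
Answer: B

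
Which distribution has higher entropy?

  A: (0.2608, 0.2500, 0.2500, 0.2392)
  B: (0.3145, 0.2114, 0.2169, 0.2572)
A

Both distributions are close to uniform, making this a harder comparison.

H(A) = 1.9993 bits
H(B) = 1.9809 bits

The distribution closer to uniform has higher entropy.
Answer: A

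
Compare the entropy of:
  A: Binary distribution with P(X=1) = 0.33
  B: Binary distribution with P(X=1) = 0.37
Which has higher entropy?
B

For binary distributions, entropy is maximized at p=0.5 and decreases as p moves toward 0 or 1.

H(A) = H(0.33) = 0.9149 bits
H(B) = H(0.37) = 0.9507 bits

Distribution B (p=0.37) is closer to uniform (p=0.5), so it has higher entropy.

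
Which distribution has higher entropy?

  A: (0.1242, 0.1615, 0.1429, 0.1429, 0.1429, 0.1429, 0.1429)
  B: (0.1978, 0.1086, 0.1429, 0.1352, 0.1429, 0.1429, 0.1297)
A

Both distributions are close to uniform, making this a harder comparison.

H(A) = 2.8038 bits
H(B) = 2.7861 bits

The distribution closer to uniform has higher entropy.
Answer: A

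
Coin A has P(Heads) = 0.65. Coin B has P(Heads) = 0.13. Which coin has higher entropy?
A

For binary distributions, entropy is maximized at p=0.5 and decreases as p moves toward 0 or 1.

H(A) = H(0.65) = 0.9341 bits
H(B) = H(0.13) = 0.5574 bits

Distribution A (p=0.65) is closer to uniform (p=0.5), so it has higher entropy.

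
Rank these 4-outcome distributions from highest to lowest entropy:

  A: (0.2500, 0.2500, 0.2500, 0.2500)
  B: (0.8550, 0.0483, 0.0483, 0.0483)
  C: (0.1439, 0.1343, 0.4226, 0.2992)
A > C > B

Key insight: Entropy is maximized by uniform distributions and minimized by concentrated distributions.

- Uniform distributions have maximum entropy log₂(4) = 2.0000 bits
- The more "peaked" or concentrated a distribution, the lower its entropy

Entropies:
  H(A) = 2.0000 bits
  H(B) = 0.8270 bits
  H(C) = 1.8374 bits

Ranking: A > C > B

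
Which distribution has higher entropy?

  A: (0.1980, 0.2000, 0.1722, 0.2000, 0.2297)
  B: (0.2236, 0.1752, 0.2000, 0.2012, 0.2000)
B

Both distributions are close to uniform, making this a harder comparison.

H(A) = 2.3160 bits
H(B) = 2.3177 bits

The distribution closer to uniform has higher entropy.
Answer: B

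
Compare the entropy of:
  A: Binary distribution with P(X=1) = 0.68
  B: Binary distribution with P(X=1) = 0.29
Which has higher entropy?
A

For binary distributions, entropy is maximized at p=0.5 and decreases as p moves toward 0 or 1.

H(A) = H(0.68) = 0.9044 bits
H(B) = H(0.29) = 0.8687 bits

Distribution A (p=0.68) is closer to uniform (p=0.5), so it has higher entropy.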